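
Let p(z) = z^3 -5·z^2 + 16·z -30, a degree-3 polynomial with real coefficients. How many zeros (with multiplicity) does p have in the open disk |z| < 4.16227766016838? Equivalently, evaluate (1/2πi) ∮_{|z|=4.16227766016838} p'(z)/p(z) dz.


The zeros of p are: 3, (1 + 3i), (1 - 3i).
Their magnitudes are: 3, 3.162, 3.162.
Zeros with |z| < R = 4.16227766016838: 3, (1 + 3i), (1 - 3i).
Count = 3.
By the argument principle, (1/2πi) ∮_{|z|=R} p'(z)/p(z) dz equals exactly this count.

Number of zeros inside |z| < 4.16227766016838: 3.


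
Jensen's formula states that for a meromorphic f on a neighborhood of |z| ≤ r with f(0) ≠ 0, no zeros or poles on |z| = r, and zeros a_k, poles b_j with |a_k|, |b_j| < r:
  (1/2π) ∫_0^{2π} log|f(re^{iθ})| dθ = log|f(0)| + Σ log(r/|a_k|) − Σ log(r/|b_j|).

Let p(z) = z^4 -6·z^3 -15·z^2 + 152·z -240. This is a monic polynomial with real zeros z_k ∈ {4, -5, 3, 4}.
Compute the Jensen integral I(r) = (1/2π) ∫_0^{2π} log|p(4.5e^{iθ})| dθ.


Zeros: -5, 3, 4, 4; r = 4.5.
Inside |z| < r: 3, 4, 4. Outside (|z| ≥ r): -5.
p(0) = -240, so log|p(0)| = log(240) = 5.4806.
Apply Jensen: I(r) = log|p(0)| + Σ_k log(r/|z_k|), summed over zeros inside |z| < r.
  log(r/|z_k|) for z_k = 4: log(4.5/4) = 0.1178
  log(r/|z_k|) for z_k = 3: log(4.5/3) = 0.4055
  log(r/|z_k|) for z_k = 4: log(4.5/4) = 0.1178
  Outside zeros (-5) contribute nothing to the Jensen sum.
Sum over inside zeros: 0.6410.
I(r) = log|p(0)| + (inside sum) = 5.4806 + 0.6410 = 6.1217.
Note: since some zeros are outside |z| ≤ r, the simplified n·log(r) form does NOT apply — only the inside zeros contribute.

I(r) ≈ 6.1217.


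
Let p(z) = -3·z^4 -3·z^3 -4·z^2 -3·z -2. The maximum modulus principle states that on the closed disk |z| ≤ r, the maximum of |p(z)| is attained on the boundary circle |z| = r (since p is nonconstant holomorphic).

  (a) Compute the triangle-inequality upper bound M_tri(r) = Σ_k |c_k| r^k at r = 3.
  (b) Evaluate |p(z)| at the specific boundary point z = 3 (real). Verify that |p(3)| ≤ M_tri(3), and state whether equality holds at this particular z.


Coefficients: c_0 = -2, c_1 = -3, c_2 = -4, c_3 = -3, c_4 = -3. Radius r = 3.
Part (a). Triangle bound: M_tri(r) = Σ_k |c_k| r^k
  = |-2|·3^0 + |-3|·3^1 + |-4|·3^2 + |-3|·3^3 + |-3|·3^4
  = 2 + 9 + 36 + 81 + 243 = 371.
This bounds M(r) := max_{|z|=r} |p(z)| from above; equality holds iff all terms c_k z^k can be made to align in phase at a single z on |z|=r.
Part (b). At z = 3 (real, on the circle |z| = r):
  p(3) = (-2)·3^0 + (-3)·3^1 + (-4)·3^2 + (-3)·3^3 + (-3)·3^4 = -371.
  |p(3)| = 371.
Since all nonzero coefficients share the same sign, |p(3)| = 371 = M_tri(3); the triangle bound is attained at z = 3, so in fact M(r) = 371.

M_tri(3) = 371; |p(3)| = 371; equality at z=3: yes.


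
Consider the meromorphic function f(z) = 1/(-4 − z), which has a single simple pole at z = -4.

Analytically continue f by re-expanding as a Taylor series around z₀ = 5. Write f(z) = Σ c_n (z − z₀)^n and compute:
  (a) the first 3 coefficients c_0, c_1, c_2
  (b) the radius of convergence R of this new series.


Let w = z − z₀, so z = z₀ + w.
Then -4 − z = -4 − (z₀ + w) = (-4 − z₀) − w = -9 − w.
f(z) = 1/(-9 − w) = (1/(-9)) · 1/(1 − w/(-9)) = Σ_{n≥0} w^n / (-9)^(n+1).
So c_n = 1/(-9)^(n+1):
  c_0 = 1/(-9)^1 = -1/9.
  c_1 = 1/(-9)^2 = 1/81.
  c_2 = 1/(-9)^3 = -1/729.
The series is valid for |w/d| < 1, i.e. |z − z₀| < |d|.
Radius of convergence: R = |-4 − z₀| = |-9| = 9 (distance from z₀ to the singularity z = -4).

c_0 = -1/9, c_1 = 1/81, c_2 = -1/729; R = 9.


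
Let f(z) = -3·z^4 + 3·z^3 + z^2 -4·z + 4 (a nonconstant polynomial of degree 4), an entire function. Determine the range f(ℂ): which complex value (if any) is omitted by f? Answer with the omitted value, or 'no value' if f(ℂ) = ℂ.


Little Picard bounds the complement of f(ℂ) to at most one point.
For every w ∈ ℂ, the equation p(z) − w = 0 is a nonconstant polynomial in z and hence has at least one root by the fundamental theorem of algebra. So p is surjective onto ℂ, omitting no value.

Omitted value: no value.


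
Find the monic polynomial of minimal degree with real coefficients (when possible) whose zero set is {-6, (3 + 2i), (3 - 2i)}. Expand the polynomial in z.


The polynomial is p(z) = ∏_{α ∈ S} (z − α), where S = {-6, (3 + 2i), (3 - 2i)}.
Expanding the product yields: p(z) = z^3 -23·z + 78.
Note conjugate pairs combine to real quadratics: (z − (3+2i))(z − (3−2i)) = z² − 6z + 13.
The resulting polynomial has degree 3 and real coefficients as required.

p(z) = z^3 -23·z + 78.


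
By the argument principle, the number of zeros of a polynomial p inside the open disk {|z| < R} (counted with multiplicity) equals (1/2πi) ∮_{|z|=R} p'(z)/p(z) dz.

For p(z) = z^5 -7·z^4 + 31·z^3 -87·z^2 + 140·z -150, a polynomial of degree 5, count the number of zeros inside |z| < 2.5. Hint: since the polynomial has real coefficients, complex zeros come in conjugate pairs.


The zeros of p are: (1 + 3i), (1 - 3i), (1 + 2i), (1 - 2i), 3.
Their magnitudes are: 3.162, 3.162, 2.236, 2.236, 3.
Zeros with |z| < R = 2.5: (1 + 2i), (1 - 2i).
Count = 2.
By the argument principle, (1/2πi) ∮_{|z|=R} p'(z)/p(z) dz equals exactly this count.

Number of zeros inside |z| < 2.5: 2.


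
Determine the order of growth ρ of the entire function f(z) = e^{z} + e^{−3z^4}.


Each summand is entire of order 1 and 4 respectively (as in the single-exponential case). The order of a sum is at most the max of the orders, so ρ ≤ 4. For the lower bound: on |z|=r choose arg z so that -3z^4 is real positive; then |e^{-3z^4}| = e^{3r^4} while |e^{1z}| ≤ e^{1r^1} = o(e^{3r^4}). So |f| ≥ e^{3r^4}(1 − o(1)) and ρ ≥ 4. Hence ρ = max(1, 4) = 4.
Therefore ρ = 4.

Order ρ = 4.


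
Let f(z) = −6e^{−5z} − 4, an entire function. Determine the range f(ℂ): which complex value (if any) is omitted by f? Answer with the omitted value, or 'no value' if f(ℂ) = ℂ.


Little Picard bounds the complement of f(ℂ) to at most one point.
e^{−5z} is never zero on ℂ, so -6·e^{−5z} takes every value in ℂ ∖ {0}. Adding -4 shifts the range to ℂ ∖ {-4}. Thus f omits exactly the value -4.

Omitted value: -4.


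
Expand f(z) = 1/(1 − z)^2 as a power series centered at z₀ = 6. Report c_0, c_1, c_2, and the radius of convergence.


Let w = z − z₀, so z = z₀ + w.
Then 1 − z = 1 − (z₀ + w) = (1 − z₀) − w = -5 − w.
f(z) = 1/(-5 − w)^2 = (1/(-5)^2) · (1 − w/(-5))^{−2}.
By the binomial series (1−u)^{−2} = Σ_{n≥0} C(n+1, 1) u^n for |u|<1, with u = w/(-5):
  c_n = C(n+1, 1) / (-5)^(n+2).
  c_0 = 1/(-5)^2 = 1/25.
  c_1 = 2/(-5)^3 = -2/125.
  c_2 = 3/(-5)^4 = 3/625.
The series is valid for |w/d| < 1, i.e. |z − z₀| < |d|.
Radius of convergence: R = |1 − z₀| = |-5| = 5 (distance from z₀ to the singularity z = 1).

c_0 = 1/25, c_1 = -2/125, c_2 = 3/625; R = 5.


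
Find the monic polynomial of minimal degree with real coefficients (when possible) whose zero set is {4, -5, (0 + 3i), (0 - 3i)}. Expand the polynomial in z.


The polynomial is p(z) = ∏_{α ∈ S} (z − α), where S = {4, -5, (0 + 3i), (0 - 3i)}.
Expanding the product yields: p(z) = z^4 + z^3 -11·z^2 + 9·z -180.
Note conjugate pairs combine to real quadratics: (z − (0+3i))(z − (0−3i)) = z² + 9.
The resulting polynomial has degree 4 and real coefficients as required.

p(z) = z^4 + z^3 -11·z^2 + 9·z -180.


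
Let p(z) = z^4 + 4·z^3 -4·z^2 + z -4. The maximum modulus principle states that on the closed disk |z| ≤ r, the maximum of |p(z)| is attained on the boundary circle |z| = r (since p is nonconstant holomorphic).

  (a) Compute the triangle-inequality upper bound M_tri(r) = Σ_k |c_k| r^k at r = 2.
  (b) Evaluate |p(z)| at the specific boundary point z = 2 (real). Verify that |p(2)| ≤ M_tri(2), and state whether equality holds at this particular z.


Coefficients: c_0 = -4, c_1 = 1, c_2 = -4, c_3 = 4, c_4 = 1. Radius r = 2.
Part (a). Triangle bound: M_tri(r) = Σ_k |c_k| r^k
  = |-4|·2^0 + |1|·2^1 + |-4|·2^2 + |4|·2^3 + |1|·2^4
  = 4 + 2 + 16 + 32 + 16 = 70.
This bounds M(r) := max_{|z|=r} |p(z)| from above; equality holds iff all terms c_k z^k can be made to align in phase at a single z on |z|=r.
Part (b). At z = 2 (real, on the circle |z| = r):
  p(2) = (-4)·2^0 + (1)·2^1 + (-4)·2^2 + (4)·2^3 + (1)·2^4 = 30.
  |p(2)| = 30.
Check: |p(2)| = 30 ≤ 70 = M_tri(2). ✓ Equality does not hold at z = 2 (the coefficients have mixed signs, so the terms do not all align in phase there).

M_tri(2) = 70; |p(2)| = 30; equality at z=2: no.


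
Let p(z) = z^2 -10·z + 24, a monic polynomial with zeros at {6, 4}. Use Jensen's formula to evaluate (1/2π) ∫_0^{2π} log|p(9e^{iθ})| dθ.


Zeros: 4, 6; r = 9.
Inside |z| < r: 4, 6. Outside (|z| ≥ r): ∅.
p(0) = 24, so log|p(0)| = log(24) = 3.1781.
Apply Jensen: I(r) = log|p(0)| + Σ_k log(r/|z_k|), summed over zeros inside |z| < r.
  log(r/|z_k|) for z_k = 6: log(9/6) = 0.4055
  log(r/|z_k|) for z_k = 4: log(9/4) = 0.8109
Sum over inside zeros: 1.2164.
I(r) = log|p(0)| + (inside sum) = 3.1781 + 1.2164 = 4.3944.
Closed form (all zeros inside, monic): I(r) = n·log(r) = 2·log(9) = 4.3944. ✓

I(r) ≈ 4.3944.


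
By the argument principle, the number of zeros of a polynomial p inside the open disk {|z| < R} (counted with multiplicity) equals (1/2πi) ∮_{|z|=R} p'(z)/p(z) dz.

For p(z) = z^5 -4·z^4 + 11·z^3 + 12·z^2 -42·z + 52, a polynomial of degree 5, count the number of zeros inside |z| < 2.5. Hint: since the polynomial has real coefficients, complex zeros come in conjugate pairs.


The zeros of p are: (2 + 3i), (2 - 3i), -2, (1 + 1i), (1 - 1i).
Their magnitudes are: 3.606, 3.606, 2, 1.414, 1.414.
Zeros with |z| < R = 2.5: -2, (1 + 1i), (1 - 1i).
Count = 3.
By the argument principle, (1/2πi) ∮_{|z|=R} p'(z)/p(z) dz equals exactly this count.

Number of zeros inside |z| < 2.5: 3.


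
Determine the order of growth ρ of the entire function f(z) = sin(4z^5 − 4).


Write sin(w) = (e^{iw} ± e^{−iw})/(2 or 2i), so |sin(w)| ≤ e^{|w|}. With w = 4z^5 − 4, |w| ≤ 4r^5 + 4 on |z|=r, giving M(r) ≤ e^{4r^5 + 4} and ρ ≤ 5. For the lower bound, choose z on |z|=r with 4z^5 purely imaginary of modulus 4r^5; then |sin(4z^5 − 4)| grows like e^{4r^5}/2, so ρ ≥ 5. Hence ρ = 5.
Therefore ρ = 5.

Order ρ = 5.


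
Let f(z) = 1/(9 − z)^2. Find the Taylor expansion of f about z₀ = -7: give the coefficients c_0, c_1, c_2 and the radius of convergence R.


Let w = z − z₀, so z = z₀ + w.
Then 9 − z = 9 − (z₀ + w) = (9 − z₀) − w = 16 − w.
f(z) = 1/(16 − w)^2 = (1/(16)^2) · (1 − w/(16))^{−2}.
By the binomial series (1−u)^{−2} = Σ_{n≥0} C(n+1, 1) u^n for |u|<1, with u = w/(16):
  c_n = C(n+1, 1) / (16)^(n+2).
  c_0 = 1/(16)^2 = 1/256.
  c_1 = 2/(16)^3 = 1/2048.
  c_2 = 3/(16)^4 = 3/65536.
The series is valid for |w/d| < 1, i.e. |z − z₀| < |d|.
Radius of convergence: R = |9 − z₀| = |16| = 16 (distance from z₀ to the singularity z = 9).

c_0 = 1/256, c_1 = 1/2048, c_2 = 3/65536; R = 16.


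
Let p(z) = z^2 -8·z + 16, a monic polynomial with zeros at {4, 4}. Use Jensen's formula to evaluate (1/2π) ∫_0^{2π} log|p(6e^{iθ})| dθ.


Zeros: 4, 4; r = 6.
Inside |z| < r: 4, 4. Outside (|z| ≥ r): ∅.
p(0) = 16, so log|p(0)| = log(16) = 2.7726.
Apply Jensen: I(r) = log|p(0)| + Σ_k log(r/|z_k|), summed over zeros inside |z| < r.
  log(r/|z_k|) for z_k = 4: log(6/4) = 0.4055
  log(r/|z_k|) for z_k = 4: log(6/4) = 0.4055
Sum over inside zeros: 0.8109.
I(r) = log|p(0)| + (inside sum) = 2.7726 + 0.8109 = 3.5835.
Closed form (all zeros inside, monic): I(r) = n·log(r) = 2·log(6) = 3.5835. ✓

I(r) ≈ 3.5835.


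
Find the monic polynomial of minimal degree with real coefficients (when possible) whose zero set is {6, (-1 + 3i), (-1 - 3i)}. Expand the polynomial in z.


The polynomial is p(z) = ∏_{α ∈ S} (z − α), where S = {6, (-1 + 3i), (-1 - 3i)}.
Expanding the product yields: p(z) = z^3 -4·z^2 -2·z -60.
Note conjugate pairs combine to real quadratics: (z − (-1+3i))(z − (-1−3i)) = z² + 2z + 10.
The resulting polynomial has degree 3 and real coefficients as required.

p(z) = z^3 -4·z^2 -2·z -60.


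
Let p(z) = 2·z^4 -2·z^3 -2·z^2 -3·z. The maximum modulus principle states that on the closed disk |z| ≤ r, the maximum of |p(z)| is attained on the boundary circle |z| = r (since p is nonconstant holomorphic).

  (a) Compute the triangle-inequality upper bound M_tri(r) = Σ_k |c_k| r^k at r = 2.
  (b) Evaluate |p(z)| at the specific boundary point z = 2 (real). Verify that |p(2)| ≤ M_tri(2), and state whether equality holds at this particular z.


Coefficients: c_0 = 0, c_1 = -3, c_2 = -2, c_3 = -2, c_4 = 2. Radius r = 2.
Part (a). Triangle bound: M_tri(r) = Σ_k |c_k| r^k
  = |0|·2^0 + |-3|·2^1 + |-2|·2^2 + |-2|·2^3 + |2|·2^4
  = 0 + 6 + 8 + 16 + 32 = 62.
This bounds M(r) := max_{|z|=r} |p(z)| from above; equality holds iff all terms c_k z^k can be made to align in phase at a single z on |z|=r.
Part (b). At z = 2 (real, on the circle |z| = r):
  p(2) = (0)·2^0 + (-3)·2^1 + (-2)·2^2 + (-2)·2^3 + (2)·2^4 = 2.
  |p(2)| = 2.
Check: |p(2)| = 2 ≤ 62 = M_tri(2). ✓ Equality does not hold at z = 2 (the coefficients have mixed signs, so the terms do not all align in phase there).

M_tri(2) = 62; |p(2)| = 2; equality at z=2: no.


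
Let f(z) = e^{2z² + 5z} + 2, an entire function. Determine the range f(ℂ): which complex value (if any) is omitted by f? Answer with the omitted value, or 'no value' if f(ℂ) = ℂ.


Little Picard bounds the complement of f(ℂ) to at most one point.
The exponent g(z) = 2z² + 5z is a nonconstant polynomial, hence surjective onto ℂ. So e^{g(z)} takes every value in {e^w : w ∈ ℂ} = ℂ ∖ {0}. Adding 2 shifts the range to ℂ ∖ {2}. f omits exactly 2.

Omitted value: 2.


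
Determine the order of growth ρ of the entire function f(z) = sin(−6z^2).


Write sin(w) = (e^{iw} ± e^{−iw})/(2 or 2i), so |sin(w)| ≤ e^{|w|}. With w = −6z^2, |w| ≤ 6r^2 + 0 on |z|=r, giving M(r) ≤ e^{6r^2 + 0} and ρ ≤ 2. For the lower bound, choose z on |z|=r with -6z^2 purely imaginary of modulus 6r^2; then |sin(−6z^2)| grows like e^{6r^2}/2, so ρ ≥ 2. Hence ρ = 2.
Therefore ρ = 2.

Order ρ = 2.


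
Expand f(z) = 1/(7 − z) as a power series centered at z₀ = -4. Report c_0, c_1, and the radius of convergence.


Let w = z − z₀, so z = z₀ + w.
Then 7 − z = 7 − (z₀ + w) = (7 − z₀) − w = 11 − w.
f(z) = 1/(11 − w) = (1/(11)) · 1/(1 − w/(11)) = Σ_{n≥0} w^n / (11)^(n+1).
So c_n = 1/(11)^(n+1):
  c_0 = 1/(11)^1 = 1/11.
  c_1 = 1/(11)^2 = 1/121.
The series is valid for |w/d| < 1, i.e. |z − z₀| < |d|.
Radius of convergence: R = |7 − z₀| = |11| = 11 (distance from z₀ to the singularity z = 7).

c_0 = 1/11, c_1 = 1/121; R = 11.


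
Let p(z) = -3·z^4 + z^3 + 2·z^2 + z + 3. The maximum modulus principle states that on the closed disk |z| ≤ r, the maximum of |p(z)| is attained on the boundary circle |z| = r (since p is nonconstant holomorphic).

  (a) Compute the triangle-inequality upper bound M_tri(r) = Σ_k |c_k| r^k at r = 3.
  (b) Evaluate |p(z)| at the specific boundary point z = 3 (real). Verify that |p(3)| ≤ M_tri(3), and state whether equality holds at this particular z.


Coefficients: c_0 = 3, c_1 = 1, c_2 = 2, c_3 = 1, c_4 = -3. Radius r = 3.
Part (a). Triangle bound: M_tri(r) = Σ_k |c_k| r^k
  = |3|·3^0 + |1|·3^1 + |2|·3^2 + |1|·3^3 + |-3|·3^4
  = 3 + 3 + 18 + 27 + 243 = 294.
This bounds M(r) := max_{|z|=r} |p(z)| from above; equality holds iff all terms c_k z^k can be made to align in phase at a single z on |z|=r.
Part (b). At z = 3 (real, on the circle |z| = r):
  p(3) = (3)·3^0 + (1)·3^1 + (2)·3^2 + (1)·3^3 + (-3)·3^4 = -192.
  |p(3)| = 192.
Check: |p(3)| = 192 ≤ 294 = M_tri(3). ✓ Equality does not hold at z = 3 (the coefficients have mixed signs, so the terms do not all align in phase there).

M_tri(3) = 294; |p(3)| = 192; equality at z=3: no.


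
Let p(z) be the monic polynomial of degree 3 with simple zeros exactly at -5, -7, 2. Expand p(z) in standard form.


The polynomial is p(z) = ∏_{α ∈ S} (z − α), where S = {-5, -7, 2}.
Expanding the product yields: p(z) = z^3 + 10·z^2 + 11·z -70.
The resulting polynomial has degree 3 and real coefficients as required.

p(z) = z^3 + 10·z^2 + 11·z -70.


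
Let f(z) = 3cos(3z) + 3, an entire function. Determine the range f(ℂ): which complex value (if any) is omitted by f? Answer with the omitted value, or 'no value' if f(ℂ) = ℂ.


Little Picard bounds the complement of f(ℂ) to at most one point.
cos is entire and surjective onto ℂ: for every w ∈ ℂ, cos(ζ) = w has a solution ζ ∈ ℂ (e.g., via the complex inverse arccos). With ζ = 3z this gives z = ζ/(3). Then 3·cos(3z) takes every value in 3·ℂ = ℂ, and adding 3 is a bijection of ℂ. So f is surjective and omits no value. (Note: only on the real line is cos bounded by [−1, 1].)

Omitted value: no value.


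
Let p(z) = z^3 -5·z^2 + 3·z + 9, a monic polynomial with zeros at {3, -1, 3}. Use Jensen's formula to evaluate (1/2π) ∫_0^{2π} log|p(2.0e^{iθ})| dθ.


Zeros: -1, 3, 3; r = 2.0.
Inside |z| < r: -1. Outside (|z| ≥ r): 3, 3.
p(0) = 9, so log|p(0)| = log(9) = 2.1972.
Apply Jensen: I(r) = log|p(0)| + Σ_k log(r/|z_k|), summed over zeros inside |z| < r.
  log(r/|z_k|) for z_k = -1: log(2.0/1) = 0.6931
  Outside zeros (3, 3) contribute nothing to the Jensen sum.
Sum over inside zeros: 0.6931.
I(r) = log|p(0)| + (inside sum) = 2.1972 + 0.6931 = 2.8904.
Note: since some zeros are outside |z| ≤ r, the simplified n·log(r) form does NOT apply — only the inside zeros contribute.

I(r) ≈ 2.8904.


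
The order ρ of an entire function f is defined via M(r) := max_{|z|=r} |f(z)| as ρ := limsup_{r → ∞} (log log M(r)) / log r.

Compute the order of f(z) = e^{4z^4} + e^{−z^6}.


Each summand is entire of order 4 and 6 respectively (as in the single-exponential case). The order of a sum is at most the max of the orders, so ρ ≤ 6. For the lower bound: on |z|=r choose arg z so that -1z^6 is real positive; then |e^{-1z^6}| = e^{1r^6} while |e^{4z^4}| ≤ e^{4r^4} = o(e^{1r^6}). So |f| ≥ e^{1r^6}(1 − o(1)) and ρ ≥ 6. Hence ρ = max(4, 6) = 6.
Therefore ρ = 6.

Order ρ = 6.


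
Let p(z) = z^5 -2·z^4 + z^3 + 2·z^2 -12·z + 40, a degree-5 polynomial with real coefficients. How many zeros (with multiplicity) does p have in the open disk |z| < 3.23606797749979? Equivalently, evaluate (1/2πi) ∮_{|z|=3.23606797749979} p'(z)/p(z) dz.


The zeros of p are: (2 + 1i), (2 - 1i), -2, (0 + 2i), (0 - 2i).
Their magnitudes are: 2.236, 2.236, 2, 2, 2.
Zeros with |z| < R = 3.23606797749979: (2 + 1i), (2 - 1i), -2, (0 + 2i), (0 - 2i).
Count = 5.
By the argument principle, (1/2πi) ∮_{|z|=R} p'(z)/p(z) dz equals exactly this count.

Number of zeros inside |z| < 3.23606797749979: 5.


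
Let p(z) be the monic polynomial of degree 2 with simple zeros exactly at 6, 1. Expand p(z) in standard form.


The polynomial is p(z) = ∏_{α ∈ S} (z − α), where S = {6, 1}.
Expanding the product yields: p(z) = z^2 -7·z + 6.
The resulting polynomial has degree 2 and real coefficients as required.

p(z) = z^2 -7·z + 6.


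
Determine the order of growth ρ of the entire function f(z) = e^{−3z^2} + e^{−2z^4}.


Each summand is entire of order 2 and 4 respectively (as in the single-exponential case). The order of a sum is at most the max of the orders, so ρ ≤ 4. For the lower bound: on |z|=r choose arg z so that -2z^4 is real positive; then |e^{-2z^4}| = e^{2r^4} while |e^{-3z^2}| ≤ e^{3r^2} = o(e^{2r^4}). So |f| ≥ e^{2r^4}(1 − o(1)) and ρ ≥ 4. Hence ρ = max(2, 4) = 4.
Therefore ρ = 4.

Order ρ = 4.


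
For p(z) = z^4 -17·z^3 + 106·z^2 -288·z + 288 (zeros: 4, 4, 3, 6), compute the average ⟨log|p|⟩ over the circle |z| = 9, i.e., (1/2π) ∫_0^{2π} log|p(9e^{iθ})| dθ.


Zeros: 3, 4, 4, 6; r = 9.
Inside |z| < r: 3, 4, 4, 6. Outside (|z| ≥ r): ∅.
p(0) = 288, so log|p(0)| = log(288) = 5.6630.
Apply Jensen: I(r) = log|p(0)| + Σ_k log(r/|z_k|), summed over zeros inside |z| < r.
  log(r/|z_k|) for z_k = 4: log(9/4) = 0.8109
  log(r/|z_k|) for z_k = 4: log(9/4) = 0.8109
  log(r/|z_k|) for z_k = 3: log(9/3) = 1.0986
  log(r/|z_k|) for z_k = 6: log(9/6) = 0.4055
Sum over inside zeros: 3.1259.
I(r) = log|p(0)| + (inside sum) = 5.6630 + 3.1259 = 8.7889.
Closed form (all zeros inside, monic): I(r) = n·log(r) = 4·log(9) = 8.7889. ✓

I(r) ≈ 8.7889.


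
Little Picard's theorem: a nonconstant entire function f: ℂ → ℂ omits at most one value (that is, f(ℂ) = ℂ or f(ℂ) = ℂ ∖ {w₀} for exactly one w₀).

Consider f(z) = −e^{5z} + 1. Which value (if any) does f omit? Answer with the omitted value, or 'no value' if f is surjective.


Little Picard bounds the complement of f(ℂ) to at most one point.
e^{5z} is never zero on ℂ, so -1·e^{5z} takes every value in ℂ ∖ {0}. Adding 1 shifts the range to ℂ ∖ {1}. Thus f omits exactly the value 1.

Omitted value: 1.


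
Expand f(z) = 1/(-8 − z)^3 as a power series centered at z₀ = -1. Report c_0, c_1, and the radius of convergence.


Let w = z − z₀, so z = z₀ + w.
Then -8 − z = -8 − (z₀ + w) = (-8 − z₀) − w = -7 − w.
f(z) = 1/(-7 − w)^3 = (1/(-7)^3) · (1 − w/(-7))^{−3}.
By the binomial series (1−u)^{−3} = Σ_{n≥0} C(n+2, 2) u^n for |u|<1, with u = w/(-7):
  c_n = C(n+2, 2) / (-7)^(n+3).
  c_0 = 1/(-7)^3 = -1/343.
  c_1 = 3/(-7)^4 = 3/2401.
The series is valid for |w/d| < 1, i.e. |z − z₀| < |d|.
Radius of convergence: R = |-8 − z₀| = |-7| = 7 (distance from z₀ to the singularity z = -8).

c_0 = -1/343, c_1 = 3/2401; R = 7.


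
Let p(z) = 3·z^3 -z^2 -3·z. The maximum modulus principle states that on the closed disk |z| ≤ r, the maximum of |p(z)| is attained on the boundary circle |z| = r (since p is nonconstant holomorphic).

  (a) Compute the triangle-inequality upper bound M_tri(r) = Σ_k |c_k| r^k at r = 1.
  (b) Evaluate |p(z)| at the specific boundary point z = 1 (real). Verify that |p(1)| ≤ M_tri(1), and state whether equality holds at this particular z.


Coefficients: c_0 = 0, c_1 = -3, c_2 = -1, c_3 = 3. Radius r = 1.
Part (a). Triangle bound: M_tri(r) = Σ_k |c_k| r^k
  = |0|·1^0 + |-3|·1^1 + |-1|·1^2 + |3|·1^3
  = 0 + 3 + 1 + 3 = 7.
This bounds M(r) := max_{|z|=r} |p(z)| from above; equality holds iff all terms c_k z^k can be made to align in phase at a single z on |z|=r.
Part (b). At z = 1 (real, on the circle |z| = r):
  p(1) = (0)·1^0 + (-3)·1^1 + (-1)·1^2 + (3)·1^3 = -1.
  |p(1)| = 1.
Check: |p(1)| = 1 ≤ 7 = M_tri(1). ✓ Equality does not hold at z = 1 (the coefficients have mixed signs, so the terms do not all align in phase there).

M_tri(1) = 7; |p(1)| = 1; equality at z=1: no.


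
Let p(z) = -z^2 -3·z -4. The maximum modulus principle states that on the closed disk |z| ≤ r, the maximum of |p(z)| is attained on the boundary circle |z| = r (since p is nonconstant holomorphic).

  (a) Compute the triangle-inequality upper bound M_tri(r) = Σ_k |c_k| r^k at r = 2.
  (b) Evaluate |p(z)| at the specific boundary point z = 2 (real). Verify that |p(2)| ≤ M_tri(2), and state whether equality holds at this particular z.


Coefficients: c_0 = -4, c_1 = -3, c_2 = -1. Radius r = 2.
Part (a). Triangle bound: M_tri(r) = Σ_k |c_k| r^k
  = |-4|·2^0 + |-3|·2^1 + |-1|·2^2
  = 4 + 6 + 4 = 14.
This bounds M(r) := max_{|z|=r} |p(z)| from above; equality holds iff all terms c_k z^k can be made to align in phase at a single z on |z|=r.
Part (b). At z = 2 (real, on the circle |z| = r):
  p(2) = (-4)·2^0 + (-3)·2^1 + (-1)·2^2 = -14.
  |p(2)| = 14.
Since all nonzero coefficients share the same sign, |p(2)| = 14 = M_tri(2); the triangle bound is attained at z = 2, so in fact M(r) = 14.

M_tri(2) = 14; |p(2)| = 14; equality at z=2: yes.


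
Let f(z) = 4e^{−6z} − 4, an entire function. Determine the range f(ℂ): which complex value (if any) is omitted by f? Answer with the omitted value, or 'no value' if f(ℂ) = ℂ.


Little Picard bounds the complement of f(ℂ) to at most one point.
e^{−6z} is never zero on ℂ, so 4·e^{−6z} takes every value in ℂ ∖ {0}. Adding -4 shifts the range to ℂ ∖ {-4}. Thus f omits exactly the value -4.

Omitted value: -4.


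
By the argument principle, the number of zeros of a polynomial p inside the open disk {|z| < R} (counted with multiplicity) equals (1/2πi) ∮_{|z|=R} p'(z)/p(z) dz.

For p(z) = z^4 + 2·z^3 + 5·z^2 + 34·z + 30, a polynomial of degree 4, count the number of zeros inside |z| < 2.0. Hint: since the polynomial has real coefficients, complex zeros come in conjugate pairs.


The zeros of p are: -1, -3, (1 + 3i), (1 - 3i).
Their magnitudes are: 1, 3, 3.162, 3.162.
Zeros with |z| < R = 2.0: -1.
Count = 1.
By the argument principle, (1/2πi) ∮_{|z|=R} p'(z)/p(z) dz equals exactly this count.

Number of zeros inside |z| < 2.0: 1.


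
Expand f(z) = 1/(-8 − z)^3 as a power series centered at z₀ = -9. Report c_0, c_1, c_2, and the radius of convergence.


Let w = z − z₀, so z = z₀ + w.
Then -8 − z = -8 − (z₀ + w) = (-8 − z₀) − w = 1 − w.
f(z) = 1/(1 − w)^3 = (1/(1)^3) · (1 − w/(1))^{−3}.
By the binomial series (1−u)^{−3} = Σ_{n≥0} C(n+2, 2) u^n for |u|<1, with u = w/(1):
  c_n = C(n+2, 2) / (1)^(n+3).
  c_0 = 1/(1)^3 = 1.
  c_1 = 3/(1)^4 = 3.
  c_2 = 6/(1)^5 = 6.
The series is valid for |w/d| < 1, i.e. |z − z₀| < |d|.
Radius of convergence: R = |-8 − z₀| = |1| = 1 (distance from z₀ to the singularity z = -8).

c_0 = 1, c_1 = 3, c_2 = 6; R = 1.


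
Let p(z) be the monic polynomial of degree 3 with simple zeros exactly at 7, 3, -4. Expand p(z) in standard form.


The polynomial is p(z) = ∏_{α ∈ S} (z − α), where S = {7, 3, -4}.
Expanding the product yields: p(z) = z^3 -6·z^2 -19·z + 84.
The resulting polynomial has degree 3 and real coefficients as required.

p(z) = z^3 -6·z^2 -19·z + 84.


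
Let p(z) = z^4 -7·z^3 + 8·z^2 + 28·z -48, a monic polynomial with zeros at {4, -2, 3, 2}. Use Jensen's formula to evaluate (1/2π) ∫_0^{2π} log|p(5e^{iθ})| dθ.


Zeros: -2, 2, 3, 4; r = 5.
Inside |z| < r: -2, 2, 3, 4. Outside (|z| ≥ r): ∅.
p(0) = -48, so log|p(0)| = log(48) = 3.8712.
Apply Jensen: I(r) = log|p(0)| + Σ_k log(r/|z_k|), summed over zeros inside |z| < r.
  log(r/|z_k|) for z_k = 4: log(5/4) = 0.2231
  log(r/|z_k|) for z_k = -2: log(5/2) = 0.9163
  log(r/|z_k|) for z_k = 3: log(5/3) = 0.5108
  log(r/|z_k|) for z_k = 2: log(5/2) = 0.9163
Sum over inside zeros: 2.5666.
I(r) = log|p(0)| + (inside sum) = 3.8712 + 2.5666 = 6.4378.
Closed form (all zeros inside, monic): I(r) = n·log(r) = 4·log(5) = 6.4378. ✓

I(r) ≈ 6.4378.


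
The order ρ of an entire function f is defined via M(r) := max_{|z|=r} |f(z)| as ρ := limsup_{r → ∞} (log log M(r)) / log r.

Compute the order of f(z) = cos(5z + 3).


cos(w) is a linear combination of e^{iw} and e^{−iw} (or e^w, e^{−w} in the hyperbolic case), so |cos(w)| ≤ e^{|w|}. With w = 5z + 3, |w| ≤ 5|z| + 3 = 5r + 3 on |z| = r, giving M(r) ≤ e^{5r + 3}, so ρ ≤ 1. On a suitable ray (z = it for sin/cos; z = t for sinh/cosh, t real → ∞), |cos(5z + 3)| grows like e^{5|t|}/2, so ρ ≥ 1. Hence ρ = 1.
Therefore ρ = 1.

Order ρ = 1.


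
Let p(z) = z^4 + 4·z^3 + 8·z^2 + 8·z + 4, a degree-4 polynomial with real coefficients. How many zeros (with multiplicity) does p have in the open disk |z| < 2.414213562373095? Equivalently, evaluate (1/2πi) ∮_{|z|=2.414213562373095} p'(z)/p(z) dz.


The zeros of p are: (-1 + 1i), (-1 - 1i), (-1 + 1i), (-1 - 1i).
Their magnitudes are: 1.414, 1.414, 1.414, 1.414.
Zeros with |z| < R = 2.414213562373095: (-1 + 1i), (-1 - 1i), (-1 + 1i), (-1 - 1i).
Count = 4.
By the argument principle, (1/2πi) ∮_{|z|=R} p'(z)/p(z) dz equals exactly this count.

Number of zeros inside |z| < 2.414213562373095: 4.


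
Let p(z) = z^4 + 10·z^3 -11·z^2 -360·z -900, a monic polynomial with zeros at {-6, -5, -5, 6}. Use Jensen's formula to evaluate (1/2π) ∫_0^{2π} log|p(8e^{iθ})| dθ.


Zeros: -6, -5, -5, 6; r = 8.
Inside |z| < r: -6, -5, -5, 6. Outside (|z| ≥ r): ∅.
p(0) = -900, so log|p(0)| = log(900) = 6.8024.
Apply Jensen: I(r) = log|p(0)| + Σ_k log(r/|z_k|), summed over zeros inside |z| < r.
  log(r/|z_k|) for z_k = -6: log(8/6) = 0.2877
  log(r/|z_k|) for z_k = -5: log(8/5) = 0.4700
  log(r/|z_k|) for z_k = -5: log(8/5) = 0.4700
  log(r/|z_k|) for z_k = 6: log(8/6) = 0.2877
Sum over inside zeros: 1.5154.
I(r) = log|p(0)| + (inside sum) = 6.8024 + 1.5154 = 8.3178.
Closed form (all zeros inside, monic): I(r) = n·log(r) = 4·log(8) = 8.3178. ✓

I(r) ≈ 8.3178.


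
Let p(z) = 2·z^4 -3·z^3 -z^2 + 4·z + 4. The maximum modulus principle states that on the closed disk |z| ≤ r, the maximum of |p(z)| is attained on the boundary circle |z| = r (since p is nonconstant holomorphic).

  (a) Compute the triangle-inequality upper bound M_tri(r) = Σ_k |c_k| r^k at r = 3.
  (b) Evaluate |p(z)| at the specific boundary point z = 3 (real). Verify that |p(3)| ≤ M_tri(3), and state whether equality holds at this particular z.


Coefficients: c_0 = 4, c_1 = 4, c_2 = -1, c_3 = -3, c_4 = 2. Radius r = 3.
Part (a). Triangle bound: M_tri(r) = Σ_k |c_k| r^k
  = |4|·3^0 + |4|·3^1 + |-1|·3^2 + |-3|·3^3 + |2|·3^4
  = 4 + 12 + 9 + 81 + 162 = 268.
This bounds M(r) := max_{|z|=r} |p(z)| from above; equality holds iff all terms c_k z^k can be made to align in phase at a single z on |z|=r.
Part (b). At z = 3 (real, on the circle |z| = r):
  p(3) = (4)·3^0 + (4)·3^1 + (-1)·3^2 + (-3)·3^3 + (2)·3^4 = 88.
  |p(3)| = 88.
Check: |p(3)| = 88 ≤ 268 = M_tri(3). ✓ Equality does not hold at z = 3 (the coefficients have mixed signs, so the terms do not all align in phase there).

M_tri(3) = 268; |p(3)| = 88; equality at z=3: no.


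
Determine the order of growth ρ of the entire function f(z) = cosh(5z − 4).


cosh(w) is a linear combination of e^{iw} and e^{−iw} (or e^w, e^{−w} in the hyperbolic case), so |cosh(w)| ≤ e^{|w|}. With w = 5z − 4, |w| ≤ 5|z| + 4 = 5r + 4 on |z| = r, giving M(r) ≤ e^{5r + 4}, so ρ ≤ 1. On a suitable ray (z = it for sin/cos; z = t for sinh/cosh, t real → ∞), |cosh(5z − 4)| grows like e^{5|t|}/2, so ρ ≥ 1. Hence ρ = 1.
Therefore ρ = 1.

Order ρ = 1.


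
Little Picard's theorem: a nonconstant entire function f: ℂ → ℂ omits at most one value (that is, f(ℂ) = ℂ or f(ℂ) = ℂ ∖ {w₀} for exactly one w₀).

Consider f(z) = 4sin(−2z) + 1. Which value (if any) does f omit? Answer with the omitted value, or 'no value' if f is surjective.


Little Picard bounds the complement of f(ℂ) to at most one point.
sin is entire and surjective onto ℂ: for every w ∈ ℂ, sin(ζ) = w has a solution ζ ∈ ℂ (e.g., via the complex inverse arcsin). With ζ = −2z this gives z = ζ/(-2). Then 4·sin(−2z) takes every value in 4·ℂ = ℂ, and adding 1 is a bijection of ℂ. So f is surjective and omits no value. (Note: only on the real line is sin bounded by [−1, 1].)

Omitted value: no value.


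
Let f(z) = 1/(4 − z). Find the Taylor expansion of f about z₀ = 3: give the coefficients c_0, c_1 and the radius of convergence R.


Let w = z − z₀, so z = z₀ + w.
Then 4 − z = 4 − (z₀ + w) = (4 − z₀) − w = 1 − w.
f(z) = 1/(1 − w) = (1/(1)) · 1/(1 − w/(1)) = Σ_{n≥0} w^n / (1)^(n+1).
So c_n = 1/(1)^(n+1):
  c_0 = 1/(1)^1 = 1.
  c_1 = 1/(1)^2 = 1.
The series is valid for |w/d| < 1, i.e. |z − z₀| < |d|.
Radius of convergence: R = |4 − z₀| = |1| = 1 (distance from z₀ to the singularity z = 4).

c_0 = 1, c_1 = 1; R = 1.


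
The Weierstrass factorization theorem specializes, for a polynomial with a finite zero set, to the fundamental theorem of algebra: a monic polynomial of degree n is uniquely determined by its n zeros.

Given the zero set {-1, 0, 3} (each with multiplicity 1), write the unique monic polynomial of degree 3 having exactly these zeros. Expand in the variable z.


The polynomial is p(z) = ∏_{α ∈ S} (z − α), where S = {-1, 0, 3}.
Expanding the product yields: p(z) = z^3 -2·z^2 -3·z.
The resulting polynomial has degree 3 and real coefficients as required.

p(z) = z^3 -2·z^2 -3·z.


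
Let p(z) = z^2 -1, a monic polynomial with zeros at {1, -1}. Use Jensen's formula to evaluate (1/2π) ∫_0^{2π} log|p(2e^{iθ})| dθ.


Zeros: -1, 1; r = 2.
Inside |z| < r: -1, 1. Outside (|z| ≥ r): ∅.
p(0) = -1, so log|p(0)| = log(1) = 0.0000.
Apply Jensen: I(r) = log|p(0)| + Σ_k log(r/|z_k|), summed over zeros inside |z| < r.
  log(r/|z_k|) for z_k = 1: log(2/1) = 0.6931
  log(r/|z_k|) for z_k = -1: log(2/1) = 0.6931
Sum over inside zeros: 1.3863.
I(r) = log|p(0)| + (inside sum) = 0.0000 + 1.3863 = 1.3863.
Closed form (all zeros inside, monic): I(r) = n·log(r) = 2·log(2) = 1.3863. ✓

I(r) ≈ 1.3863.


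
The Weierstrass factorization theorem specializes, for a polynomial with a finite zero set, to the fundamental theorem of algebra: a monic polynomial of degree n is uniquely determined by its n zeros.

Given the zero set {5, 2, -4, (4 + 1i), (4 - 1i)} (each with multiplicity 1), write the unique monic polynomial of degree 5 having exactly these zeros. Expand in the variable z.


The polynomial is p(z) = ∏_{α ∈ S} (z − α), where S = {5, 2, -4, (4 + 1i), (4 - 1i)}.
Expanding the product yields: p(z) = z^5 -11·z^4 + 23·z^3 + 133·z^2 -626·z + 680.
Note conjugate pairs combine to real quadratics: (z − (4+1i))(z − (4−1i)) = z² − 8z + 17.
The resulting polynomial has degree 5 and real coefficients as required.

p(z) = z^5 -11·z^4 + 23·z^3 + 133·z^2 -626·z + 680.


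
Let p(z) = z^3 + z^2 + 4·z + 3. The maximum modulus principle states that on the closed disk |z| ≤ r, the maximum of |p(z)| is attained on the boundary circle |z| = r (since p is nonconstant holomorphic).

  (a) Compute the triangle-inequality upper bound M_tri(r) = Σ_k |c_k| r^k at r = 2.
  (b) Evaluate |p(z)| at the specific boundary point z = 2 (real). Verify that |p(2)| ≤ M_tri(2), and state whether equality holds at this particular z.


Coefficients: c_0 = 3, c_1 = 4, c_2 = 1, c_3 = 1. Radius r = 2.
Part (a). Triangle bound: M_tri(r) = Σ_k |c_k| r^k
  = |3|·2^0 + |4|·2^1 + |1|·2^2 + |1|·2^3
  = 3 + 8 + 4 + 8 = 23.
This bounds M(r) := max_{|z|=r} |p(z)| from above; equality holds iff all terms c_k z^k can be made to align in phase at a single z on |z|=r.
Part (b). At z = 2 (real, on the circle |z| = r):
  p(2) = (3)·2^0 + (4)·2^1 + (1)·2^2 + (1)·2^3 = 23.
  |p(2)| = 23.
Since all nonzero coefficients share the same sign, |p(2)| = 23 = M_tri(2); the triangle bound is attained at z = 2, so in fact M(r) = 23.

M_tri(2) = 23; |p(2)| = 23; equality at z=2: yes.


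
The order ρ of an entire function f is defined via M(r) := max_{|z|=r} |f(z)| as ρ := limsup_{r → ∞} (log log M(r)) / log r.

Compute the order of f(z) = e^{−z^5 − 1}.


|e^{−z^5 − 1}| = e^{Re(-1·z^5) + -1} ≤ e^{1|z|^5 + -1} = e^{1r^5 + -1} on |z| = r, so ρ ≤ 5. Choosing z on |z|=r so that -1·z^5 is real positive (always possible by picking arg z appropriately) gives |f(z)| = e^{1r^5 + -1}, matching the bound. The additive constant -1 does not affect log log M(r) ~ 5·log r. Hence ρ = 5.
Therefore ρ = 5.

Order ρ = 5.


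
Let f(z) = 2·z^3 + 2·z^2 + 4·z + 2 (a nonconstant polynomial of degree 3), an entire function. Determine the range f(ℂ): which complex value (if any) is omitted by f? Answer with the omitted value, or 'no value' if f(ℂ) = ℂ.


Little Picard bounds the complement of f(ℂ) to at most one point.
For every w ∈ ℂ, the equation p(z) − w = 0 is a nonconstant polynomial in z and hence has at least one root by the fundamental theorem of algebra. So p is surjective onto ℂ, omitting no value.

Omitted value: no value.


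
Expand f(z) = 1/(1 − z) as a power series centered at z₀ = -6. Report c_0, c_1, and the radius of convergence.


Let w = z − z₀, so z = z₀ + w.
Then 1 − z = 1 − (z₀ + w) = (1 − z₀) − w = 7 − w.
f(z) = 1/(7 − w) = (1/(7)) · 1/(1 − w/(7)) = Σ_{n≥0} w^n / (7)^(n+1).
So c_n = 1/(7)^(n+1):
  c_0 = 1/(7)^1 = 1/7.
  c_1 = 1/(7)^2 = 1/49.
The series is valid for |w/d| < 1, i.e. |z − z₀| < |d|.
Radius of convergence: R = |1 − z₀| = |7| = 7 (distance from z₀ to the singularity z = 1).

c_0 = 1/7, c_1 = 1/49; R = 7.


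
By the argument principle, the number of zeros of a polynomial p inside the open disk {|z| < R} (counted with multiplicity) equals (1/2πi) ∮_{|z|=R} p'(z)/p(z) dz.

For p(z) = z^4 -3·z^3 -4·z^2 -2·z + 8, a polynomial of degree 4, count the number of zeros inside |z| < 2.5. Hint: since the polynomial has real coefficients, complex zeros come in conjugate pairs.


The zeros of p are: 4, (-1 + 1i), (-1 - 1i), 1.
Their magnitudes are: 4, 1.414, 1.414, 1.
Zeros with |z| < R = 2.5: (-1 + 1i), (-1 - 1i), 1.
Count = 3.
By the argument principle, (1/2πi) ∮_{|z|=R} p'(z)/p(z) dz equals exactly this count.

Number of zeros inside |z| < 2.5: 3.


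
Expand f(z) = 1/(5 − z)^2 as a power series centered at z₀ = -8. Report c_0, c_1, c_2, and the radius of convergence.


Let w = z − z₀, so z = z₀ + w.
Then 5 − z = 5 − (z₀ + w) = (5 − z₀) − w = 13 − w.
f(z) = 1/(13 − w)^2 = (1/(13)^2) · (1 − w/(13))^{−2}.
By the binomial series (1−u)^{−2} = Σ_{n≥0} C(n+1, 1) u^n for |u|<1, with u = w/(13):
  c_n = C(n+1, 1) / (13)^(n+2).
  c_0 = 1/(13)^2 = 1/169.
  c_1 = 2/(13)^3 = 2/2197.
  c_2 = 3/(13)^4 = 3/28561.
The series is valid for |w/d| < 1, i.e. |z − z₀| < |d|.
Radius of convergence: R = |5 − z₀| = |13| = 13 (distance from z₀ to the singularity z = 5).

c_0 = 1/169, c_1 = 2/2197, c_2 = 3/28561; R = 13.


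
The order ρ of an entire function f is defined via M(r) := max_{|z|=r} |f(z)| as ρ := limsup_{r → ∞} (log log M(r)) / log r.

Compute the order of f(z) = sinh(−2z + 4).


sinh(w) is a linear combination of e^{iw} and e^{−iw} (or e^w, e^{−w} in the hyperbolic case), so |sinh(w)| ≤ e^{|w|}. With w = −2z + 4, |w| ≤ 2|z| + 4 = 2r + 4 on |z| = r, giving M(r) ≤ e^{2r + 4}, so ρ ≤ 1. On a suitable ray (z = it for sin/cos; z = t for sinh/cosh, t real → ∞), |sinh(−2z + 4)| grows like e^{2|t|}/2, so ρ ≥ 1. Hence ρ = 1.
Therefore ρ = 1.

Order ρ = 1.


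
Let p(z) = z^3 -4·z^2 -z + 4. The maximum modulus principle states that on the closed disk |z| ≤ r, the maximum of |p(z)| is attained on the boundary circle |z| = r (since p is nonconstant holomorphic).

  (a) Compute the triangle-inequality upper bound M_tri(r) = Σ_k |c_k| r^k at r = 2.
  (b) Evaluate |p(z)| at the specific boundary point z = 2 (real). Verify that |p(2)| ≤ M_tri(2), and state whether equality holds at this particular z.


Coefficients: c_0 = 4, c_1 = -1, c_2 = -4, c_3 = 1. Radius r = 2.
Part (a). Triangle bound: M_tri(r) = Σ_k |c_k| r^k
  = |4|·2^0 + |-1|·2^1 + |-4|·2^2 + |1|·2^3
  = 4 + 2 + 16 + 8 = 30.
This bounds M(r) := max_{|z|=r} |p(z)| from above; equality holds iff all terms c_k z^k can be made to align in phase at a single z on |z|=r.
Part (b). At z = 2 (real, on the circle |z| = r):
  p(2) = (4)·2^0 + (-1)·2^1 + (-4)·2^2 + (1)·2^3 = -6.
  |p(2)| = 6.
Check: |p(2)| = 6 ≤ 30 = M_tri(2). ✓ Equality does not hold at z = 2 (the coefficients have mixed signs, so the terms do not all align in phase there).

M_tri(2) = 30; |p(2)| = 6; equality at z=2: no.


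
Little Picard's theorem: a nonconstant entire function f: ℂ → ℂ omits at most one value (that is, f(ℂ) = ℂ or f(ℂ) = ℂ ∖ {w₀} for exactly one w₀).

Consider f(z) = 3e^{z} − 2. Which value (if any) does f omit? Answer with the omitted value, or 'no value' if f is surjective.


Little Picard bounds the complement of f(ℂ) to at most one point.
e^{z} is never zero on ℂ, so 3·e^{z} takes every value in ℂ ∖ {0}. Adding -2 shifts the range to ℂ ∖ {-2}. Thus f omits exactly the value -2.

Omitted value: -2.
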